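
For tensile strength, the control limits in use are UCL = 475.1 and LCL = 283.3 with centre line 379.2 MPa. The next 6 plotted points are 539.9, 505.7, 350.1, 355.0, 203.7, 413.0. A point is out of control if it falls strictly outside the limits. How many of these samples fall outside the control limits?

3

Compare each point to [283.3, 475.1]: sample 1 = 539.9 > UCL; sample 2 = 505.7 > UCL; sample 5 = 203.7 < LCL.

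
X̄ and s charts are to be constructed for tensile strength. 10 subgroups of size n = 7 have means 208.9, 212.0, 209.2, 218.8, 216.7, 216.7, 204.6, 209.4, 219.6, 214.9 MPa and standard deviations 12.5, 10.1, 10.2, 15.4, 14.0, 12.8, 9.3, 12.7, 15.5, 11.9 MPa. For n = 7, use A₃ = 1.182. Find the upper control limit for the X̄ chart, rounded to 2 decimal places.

227.78

X̄̄ = (208.9 + 212.0 + 209.2 + 218.8 + 216.7 + 216.7 + 204.6 + 209.4 + 219.6 + 214.9) / 10 = 213.0800
s̄ = (12.5 + 10.1 + 10.2 + 15.4 + 14.0 + 12.8 + 9.3 + 12.7 + 15.5 + 11.9) / 10 = 12.4400
UCL = X̄̄ + A₃·s̄ = 213.0800 + 1.182 × 12.4400 = 227.7841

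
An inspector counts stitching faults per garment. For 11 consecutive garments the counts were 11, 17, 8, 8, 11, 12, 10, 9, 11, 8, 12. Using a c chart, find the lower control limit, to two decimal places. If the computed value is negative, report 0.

c̄ = (11 + 17 + 8 + 8 + 11 + 12 + 10 + 9 + 11 + 8 + 12) / 11 = 117 / 11 = 10.6364
LCL = c̄ − 3√c̄ = 10.6364 − 3 × 3.2613 = 0.8523

0.85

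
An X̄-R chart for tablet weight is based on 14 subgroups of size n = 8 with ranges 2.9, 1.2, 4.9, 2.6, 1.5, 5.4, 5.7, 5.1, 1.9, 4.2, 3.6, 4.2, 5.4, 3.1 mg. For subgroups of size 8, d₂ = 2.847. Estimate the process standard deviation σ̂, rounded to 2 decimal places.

1.30

R̄ = (2.9 + 1.2 + 4.9 + 2.6 + 1.5 + 5.4 + 5.7 + 5.1 + 1.9 + 4.2 + 3.6 + 4.2 + 5.4 + 3.1) / 14 = 3.6929
σ̂ = R̄ / d₂ = 3.6929 / 2.847 = 1.2971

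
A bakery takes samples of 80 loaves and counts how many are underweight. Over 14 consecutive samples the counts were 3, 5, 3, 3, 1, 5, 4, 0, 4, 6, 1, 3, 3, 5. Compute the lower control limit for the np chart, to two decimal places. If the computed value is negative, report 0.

p̄ = Σdᵢ / (k·n) = 46 / (14 × 80) = 0.04107
LCL = np̄ − 3·√(np̄(1−p̄)) = 3.2857 − 3 × 1.7750 = -2.0394 → 0 (negative, so LCL = 0)

0.00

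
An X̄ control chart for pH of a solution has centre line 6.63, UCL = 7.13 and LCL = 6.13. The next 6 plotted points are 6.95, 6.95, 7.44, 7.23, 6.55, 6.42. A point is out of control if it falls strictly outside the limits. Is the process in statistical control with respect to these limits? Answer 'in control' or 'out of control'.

Compare each point to [6.13, 7.13]: sample 3 = 7.44 > UCL; sample 4 = 7.23 > UCL.

out of control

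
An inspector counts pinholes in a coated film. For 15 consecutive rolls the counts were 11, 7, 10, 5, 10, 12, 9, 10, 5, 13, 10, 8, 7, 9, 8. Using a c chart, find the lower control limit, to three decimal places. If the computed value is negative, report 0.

c̄ = (11 + 7 + 10 + 5 + 10 + 12 + 9 + 10 + 5 + 13 + 10 + 8 + 7 + 9 + 8) / 15 = 134 / 15 = 8.9333
LCL = c̄ − 3√c̄ = 8.9333 − 3 × 2.9889 = -0.0333 → 0 (cannot be negative)

0.000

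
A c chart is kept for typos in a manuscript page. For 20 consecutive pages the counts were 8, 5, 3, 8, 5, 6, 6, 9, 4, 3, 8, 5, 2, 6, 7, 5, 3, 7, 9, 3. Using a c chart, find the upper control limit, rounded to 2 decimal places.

12.70

c̄ = (8 + 5 + 3 + 8 + 5 + 6 + 6 + 9 + 4 + 3 + 8 + 5 + 2 + 6 + 7 + 5 + 3 + 7 + 9 + 3) / 20 = 112 / 20 = 5.6000
UCL = c̄ + 3√c̄ = 5.6000 + 3 × √5.6000 = 5.6000 + 3 × 2.3664 = 12.6993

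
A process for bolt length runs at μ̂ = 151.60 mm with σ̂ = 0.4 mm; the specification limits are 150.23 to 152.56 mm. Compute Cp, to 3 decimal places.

0.971

Cp = (USL − LSL) / (6σ̂) = (152.56 − 150.23) / (6 × 0.4) = 2.3300 / 2.4000 = 0.9708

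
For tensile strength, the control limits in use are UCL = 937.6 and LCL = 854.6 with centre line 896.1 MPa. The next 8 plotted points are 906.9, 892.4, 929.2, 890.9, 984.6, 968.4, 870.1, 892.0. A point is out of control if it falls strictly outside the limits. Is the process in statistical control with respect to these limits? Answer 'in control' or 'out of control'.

out of control

Compare each point to [854.6, 937.6]: sample 5 = 984.6 > UCL; sample 6 = 968.4 > UCL.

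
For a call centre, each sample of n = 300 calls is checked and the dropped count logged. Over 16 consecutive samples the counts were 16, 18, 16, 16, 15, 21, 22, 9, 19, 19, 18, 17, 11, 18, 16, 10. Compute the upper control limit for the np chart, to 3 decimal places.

28.095

p̄ = Σdᵢ / (k·n) = 261 / (16 × 300) = 0.05437
UCL = np̄ + 3·√(np̄(1−p̄)) = 16.3125 + 3 × √(16.3125×0.94563) = 16.3125 + 3 × 3.9275 = 28.0951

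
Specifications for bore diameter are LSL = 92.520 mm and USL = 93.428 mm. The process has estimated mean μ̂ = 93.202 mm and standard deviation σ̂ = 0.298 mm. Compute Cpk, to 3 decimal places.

Cpu = (USL − μ̂) / (3σ̂) = (93.428 − 93.202) / (3 × 0.298) = 0.2528; Cpl = (μ̂ − LSL) / (3σ̂) = (93.202 − 92.520) / (3 × 0.298) = 0.7629; Cpk = min(Cpu, Cpl) = 0.2528

0.253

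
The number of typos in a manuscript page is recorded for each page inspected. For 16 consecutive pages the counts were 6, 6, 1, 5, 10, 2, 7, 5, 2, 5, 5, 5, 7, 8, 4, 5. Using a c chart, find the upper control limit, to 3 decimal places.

12.020

c̄ = (6 + 6 + 1 + 5 + 10 + 2 + 7 + 5 + 2 + 5 + 5 + 5 + 7 + 8 + 4 + 5) / 16 = 83 / 16 = 5.1875
UCL = c̄ + 3√c̄ = 5.1875 + 3 × √5.1875 = 5.1875 + 3 × 2.2776 = 12.0203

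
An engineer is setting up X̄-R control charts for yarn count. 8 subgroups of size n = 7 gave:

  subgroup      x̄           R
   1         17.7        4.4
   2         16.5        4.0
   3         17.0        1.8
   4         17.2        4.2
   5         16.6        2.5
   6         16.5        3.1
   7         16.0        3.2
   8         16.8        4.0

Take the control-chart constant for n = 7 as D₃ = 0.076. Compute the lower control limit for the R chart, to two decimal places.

R̄ = (4.4 + 4.0 + 1.8 + 4.2 + 2.5 + 3.1 + 3.2 + 4.0) / 8 = 27.2000 / 8 = 3.4000
LCL_R = D₃·R̄ = 0.076 × 3.4000 = 0.2584

0.26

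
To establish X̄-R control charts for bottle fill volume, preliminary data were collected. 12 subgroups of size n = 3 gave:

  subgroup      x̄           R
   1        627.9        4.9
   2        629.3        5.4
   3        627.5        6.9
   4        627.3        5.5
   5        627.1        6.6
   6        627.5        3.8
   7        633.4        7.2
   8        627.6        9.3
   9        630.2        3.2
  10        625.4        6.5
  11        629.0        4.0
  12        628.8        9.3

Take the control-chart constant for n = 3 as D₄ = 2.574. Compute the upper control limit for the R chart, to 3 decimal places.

R̄ = (4.9 + 5.4 + 6.9 + 5.5 + 6.6 + 3.8 + 7.2 + 9.3 + 3.2 + 6.5 + 4.0 + 9.3) / 12 = 72.6000 / 12 = 6.0500
UCL_R = D₄·R̄ = 2.574 × 6.0500 = 15.5727

15.573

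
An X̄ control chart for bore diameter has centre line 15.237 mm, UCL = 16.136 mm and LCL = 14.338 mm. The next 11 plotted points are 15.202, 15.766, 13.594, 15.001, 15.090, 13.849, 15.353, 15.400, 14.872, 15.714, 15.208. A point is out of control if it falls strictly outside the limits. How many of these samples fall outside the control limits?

Compare each point to [14.338, 16.136]: sample 3 = 13.594 < LCL; sample 6 = 13.849 < LCL.

2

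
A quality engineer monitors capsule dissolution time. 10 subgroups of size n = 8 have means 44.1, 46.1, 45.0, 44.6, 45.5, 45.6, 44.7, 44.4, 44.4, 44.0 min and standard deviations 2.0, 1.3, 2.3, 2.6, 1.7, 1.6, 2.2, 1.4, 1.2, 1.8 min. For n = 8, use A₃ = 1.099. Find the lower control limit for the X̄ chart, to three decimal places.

X̄̄ = (44.1 + 46.1 + 45.0 + 44.6 + 45.5 + 45.6 + 44.7 + 44.4 + 44.4 + 44.0) / 10 = 44.8400
s̄ = (2.0 + 1.3 + 2.3 + 2.6 + 1.7 + 1.6 + 2.2 + 1.4 + 1.2 + 1.8) / 10 = 1.8100
LCL = X̄̄ − A₃·s̄ = 44.8400 − 1.099 × 1.8100 = 42.8508

42.851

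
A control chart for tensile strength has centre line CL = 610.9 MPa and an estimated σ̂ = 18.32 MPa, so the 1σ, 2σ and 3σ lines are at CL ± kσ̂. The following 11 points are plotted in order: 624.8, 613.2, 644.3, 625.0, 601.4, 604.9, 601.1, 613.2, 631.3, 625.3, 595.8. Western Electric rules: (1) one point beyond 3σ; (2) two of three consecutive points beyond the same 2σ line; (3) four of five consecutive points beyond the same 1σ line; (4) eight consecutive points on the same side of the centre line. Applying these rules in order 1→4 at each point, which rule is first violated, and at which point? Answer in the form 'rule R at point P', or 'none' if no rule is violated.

Zone of each point (C = within 1σ̂, B = 1σ̂–2σ̂, A = 2σ̂–3σ̂, * = beyond 3σ̂; sign = side of CL): 1:+C, 2:+C, 3:+B, 4:+C, 5:-C, 6:-C, 7:-C, 8:+C, 9:+B, 10:+C, 11:-C
No rule fires across all 11 points.

none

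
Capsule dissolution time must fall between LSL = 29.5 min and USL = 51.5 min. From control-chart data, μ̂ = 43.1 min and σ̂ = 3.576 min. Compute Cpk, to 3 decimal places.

0.783

Cpu = (USL − μ̂) / (3σ̂) = (51.5 − 43.1) / (3 × 3.576) = 0.7830; Cpl = (μ̂ − LSL) / (3σ̂) = (43.1 − 29.5) / (3 × 3.576) = 1.2677; Cpk = min(Cpu, Cpl) = 0.7830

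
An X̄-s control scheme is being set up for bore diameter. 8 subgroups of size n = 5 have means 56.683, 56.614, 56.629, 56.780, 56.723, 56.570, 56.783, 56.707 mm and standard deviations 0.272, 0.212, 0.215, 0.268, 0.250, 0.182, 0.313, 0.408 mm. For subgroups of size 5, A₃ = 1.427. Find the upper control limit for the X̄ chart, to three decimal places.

X̄̄ = (56.683 + 56.614 + 56.629 + 56.780 + 56.723 + 56.570 + 56.783 + 56.707) / 8 = 56.6861
s̄ = (0.272 + 0.212 + 0.215 + 0.268 + 0.250 + 0.182 + 0.313 + 0.408) / 8 = 0.2650
UCL = X̄̄ + A₃·s̄ = 56.6861 + 1.427 × 0.2650 = 57.0643

57.064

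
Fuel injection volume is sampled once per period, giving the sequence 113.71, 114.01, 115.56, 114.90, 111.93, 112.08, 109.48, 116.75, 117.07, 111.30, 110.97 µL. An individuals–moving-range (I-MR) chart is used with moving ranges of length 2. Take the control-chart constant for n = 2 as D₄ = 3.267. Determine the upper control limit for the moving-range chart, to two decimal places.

Moving ranges: 0.30, 1.55, 0.66, 2.97, 0.15, 2.60, 7.27, 0.32, 5.77, 0.33; M̄R̄ = 21.9200 / 10 = 2.1920
UCL_MR = D₄·M̄R̄ = 3.267 × 2.1920 = 7.1613

7.16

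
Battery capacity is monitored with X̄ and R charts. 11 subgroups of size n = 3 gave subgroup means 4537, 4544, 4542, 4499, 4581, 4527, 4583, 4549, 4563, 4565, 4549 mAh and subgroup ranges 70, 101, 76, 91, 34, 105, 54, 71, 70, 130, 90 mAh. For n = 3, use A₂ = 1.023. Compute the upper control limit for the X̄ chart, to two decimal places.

X̄̄ = (4537 + 4544 + 4542 + 4499 + 4581 + 4527 + 4583 + 4549 + 4563 + 4565 + 4549) / 11 = 50039.0000 / 11 = 4549.0000
R̄ = (70 + 101 + 76 + 91 + 34 + 105 + 54 + 71 + 70 + 130 + 90) / 11 = 892.0000 / 11 = 81.0909
UCL = X̄̄ + A₂·R̄ = 4549.0000 + 1.023 × 81.0909 = 4631.9560

4631.96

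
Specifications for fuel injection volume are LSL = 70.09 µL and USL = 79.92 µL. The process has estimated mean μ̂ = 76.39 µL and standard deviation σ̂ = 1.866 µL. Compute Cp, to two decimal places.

0.88

Cp = (USL − LSL) / (6σ̂) = (79.92 − 70.09) / (6 × 1.866) = 9.8300 / 11.1960 = 0.8780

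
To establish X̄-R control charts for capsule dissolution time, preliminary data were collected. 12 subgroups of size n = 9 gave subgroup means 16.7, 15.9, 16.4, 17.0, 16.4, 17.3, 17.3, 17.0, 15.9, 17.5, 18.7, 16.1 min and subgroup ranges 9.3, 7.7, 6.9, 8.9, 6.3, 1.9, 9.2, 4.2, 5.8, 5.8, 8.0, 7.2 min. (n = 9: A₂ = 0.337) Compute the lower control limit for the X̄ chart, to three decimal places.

14.570

X̄̄ = (16.7 + 15.9 + 16.4 + 17.0 + 16.4 + 17.3 + 17.3 + 17.0 + 15.9 + 17.5 + 18.7 + 16.1) / 12 = 202.2000 / 12 = 16.8500
R̄ = (9.3 + 7.7 + 6.9 + 8.9 + 6.3 + 1.9 + 9.2 + 4.2 + 5.8 + 5.8 + 8.0 + 7.2) / 12 = 81.2000 / 12 = 6.7667
LCL = X̄̄ − A₂·R̄ = 16.8500 − 0.337 × 6.7667 = 14.5696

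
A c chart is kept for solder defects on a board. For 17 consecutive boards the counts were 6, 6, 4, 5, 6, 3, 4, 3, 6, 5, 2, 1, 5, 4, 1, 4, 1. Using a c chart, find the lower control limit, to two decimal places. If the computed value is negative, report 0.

c̄ = (6 + 6 + 4 + 5 + 6 + 3 + 4 + 3 + 6 + 5 + 2 + 1 + 5 + 4 + 1 + 4 + 1) / 17 = 66 / 17 = 3.8824
LCL = c̄ − 3√c̄ = 3.8824 − 3 × 1.9704 = -2.0288 → 0 (cannot be negative)

0.00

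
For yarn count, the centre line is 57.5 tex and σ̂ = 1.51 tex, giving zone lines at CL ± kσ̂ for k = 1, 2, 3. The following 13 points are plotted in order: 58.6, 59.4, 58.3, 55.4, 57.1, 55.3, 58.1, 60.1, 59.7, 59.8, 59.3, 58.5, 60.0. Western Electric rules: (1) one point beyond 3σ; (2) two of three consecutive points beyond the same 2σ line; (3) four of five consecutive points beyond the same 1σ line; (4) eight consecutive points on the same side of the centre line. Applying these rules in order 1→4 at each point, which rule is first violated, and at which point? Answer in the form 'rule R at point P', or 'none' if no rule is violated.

Zone of each point (C = within 1σ̂, B = 1σ̂–2σ̂, A = 2σ̂–3σ̂, * = beyond 3σ̂; sign = side of CL): 1:+C, 2:+B, 3:+C, 4:-B, 5:-C, 6:-B, 7:+C, 8:+B, 9:+B, 10:+B, 11:+B, 12:+C, 13:+B
Rule 3 (four of five consecutive points beyond the same 1σ limit) is satisfied at point 11.

rule 3 at point 11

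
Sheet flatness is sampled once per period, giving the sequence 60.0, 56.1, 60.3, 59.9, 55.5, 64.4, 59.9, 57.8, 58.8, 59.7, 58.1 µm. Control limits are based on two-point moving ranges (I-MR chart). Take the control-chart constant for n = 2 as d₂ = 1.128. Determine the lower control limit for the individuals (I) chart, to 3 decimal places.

X̄ = (60.0 + 56.1 + 60.3 + 59.9 + 55.5 + 64.4 + 59.9 + 57.8 + 58.8 + 59.7 + 58.1) / 11 = 59.1364
Moving ranges: 3.9, 4.2, 0.4, 4.4, 8.9, 4.5, 2.1, 1.0, 0.9, 1.6; M̄R̄ = 31.9000 / 10 = 3.1900
LCL = X̄ − 3·M̄R̄/d₂ = 59.1364 − 3 × 3.1900 / 1.128 = 50.6523

50.652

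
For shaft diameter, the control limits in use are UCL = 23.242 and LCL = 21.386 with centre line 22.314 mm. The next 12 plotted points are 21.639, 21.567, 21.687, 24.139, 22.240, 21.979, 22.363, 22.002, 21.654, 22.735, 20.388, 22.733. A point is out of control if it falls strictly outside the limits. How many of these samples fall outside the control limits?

Compare each point to [21.386, 23.242]: sample 4 = 24.139 > UCL; sample 11 = 20.388 < LCL.

2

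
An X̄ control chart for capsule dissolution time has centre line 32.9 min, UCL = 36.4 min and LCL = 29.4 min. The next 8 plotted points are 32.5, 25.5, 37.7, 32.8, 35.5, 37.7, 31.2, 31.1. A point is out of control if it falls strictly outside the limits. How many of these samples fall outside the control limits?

Compare each point to [29.4, 36.4]: sample 2 = 25.5 < LCL; sample 3 = 37.7 > UCL; sample 6 = 37.7 > UCL.

3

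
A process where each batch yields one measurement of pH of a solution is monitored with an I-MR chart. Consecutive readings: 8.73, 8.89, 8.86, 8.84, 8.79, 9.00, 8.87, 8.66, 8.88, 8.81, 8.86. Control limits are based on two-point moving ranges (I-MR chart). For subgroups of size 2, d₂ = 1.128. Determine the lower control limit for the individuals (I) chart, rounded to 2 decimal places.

X̄ = (8.73 + 8.89 + 8.86 + 8.84 + 8.79 + 9.00 + 8.87 + 8.66 + 8.88 + 8.81 + 8.86) / 11 = 8.8355
Moving ranges: 0.16, 0.03, 0.02, 0.05, 0.21, 0.13, 0.21, 0.22, 0.07, 0.05; M̄R̄ = 1.1500 / 10 = 0.1150
LCL = X̄ − 3·M̄R̄/d₂ = 8.8355 − 3 × 0.1150 / 1.128 = 8.5296

8.53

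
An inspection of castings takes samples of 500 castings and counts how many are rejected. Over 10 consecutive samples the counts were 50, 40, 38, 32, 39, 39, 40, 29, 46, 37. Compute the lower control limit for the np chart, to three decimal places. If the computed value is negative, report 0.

21.011

p̄ = Σdᵢ / (k·n) = 390 / (10 × 500) = 0.07800
LCL = np̄ − 3·√(np̄(1−p̄)) = 39.0000 − 3 × 5.9965 = 21.0105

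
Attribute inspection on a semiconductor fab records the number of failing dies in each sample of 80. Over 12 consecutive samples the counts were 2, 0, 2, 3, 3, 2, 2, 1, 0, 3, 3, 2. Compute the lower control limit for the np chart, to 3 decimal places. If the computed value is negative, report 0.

p̄ = Σdᵢ / (k·n) = 23 / (12 × 80) = 0.02396
LCL = np̄ − 3·√(np̄(1−p̄)) = 1.9167 − 3 × 1.3678 = -2.1866 → 0 (negative, so LCL = 0)

0.000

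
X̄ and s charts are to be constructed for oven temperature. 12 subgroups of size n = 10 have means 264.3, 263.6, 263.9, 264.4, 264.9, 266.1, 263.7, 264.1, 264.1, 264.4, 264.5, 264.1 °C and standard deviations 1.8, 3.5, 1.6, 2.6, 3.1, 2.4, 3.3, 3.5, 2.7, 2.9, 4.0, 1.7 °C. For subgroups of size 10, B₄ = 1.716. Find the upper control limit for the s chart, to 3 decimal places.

s̄ = (1.8 + 3.5 + 1.6 + 2.6 + 3.1 + 2.4 + 3.3 + 3.5 + 2.7 + 2.9 + 4.0 + 1.7) / 12 = 2.7583
UCL_s = B₄·s̄ = 1.716 × 2.7583 = 4.7333

4.733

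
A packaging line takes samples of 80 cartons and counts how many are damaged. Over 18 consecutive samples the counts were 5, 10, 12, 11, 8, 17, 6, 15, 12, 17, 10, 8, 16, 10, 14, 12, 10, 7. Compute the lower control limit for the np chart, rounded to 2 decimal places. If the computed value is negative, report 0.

1.83

p̄ = Σdᵢ / (k·n) = 200 / (18 × 80) = 0.13889
LCL = np̄ − 3·√(np̄(1−p̄)) = 11.1111 − 3 × 3.0932 = 1.8315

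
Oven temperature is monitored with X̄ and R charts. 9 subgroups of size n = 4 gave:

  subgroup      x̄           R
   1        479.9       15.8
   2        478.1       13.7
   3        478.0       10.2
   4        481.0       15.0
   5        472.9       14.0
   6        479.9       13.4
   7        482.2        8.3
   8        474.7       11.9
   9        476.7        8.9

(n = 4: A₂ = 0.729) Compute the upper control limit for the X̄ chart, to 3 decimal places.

X̄̄ = (479.9 + 478.1 + 478.0 + 481.0 + 472.9 + 479.9 + 482.2 + 474.7 + 476.7) / 9 = 4303.4000 / 9 = 478.1556
R̄ = (15.8 + 13.7 + 10.2 + 15.0 + 14.0 + 13.4 + 8.3 + 11.9 + 8.9) / 9 = 111.2000 / 9 = 12.3556
UCL = X̄̄ + A₂·R̄ = 478.1556 + 0.729 × 12.3556 = 487.1628

487.163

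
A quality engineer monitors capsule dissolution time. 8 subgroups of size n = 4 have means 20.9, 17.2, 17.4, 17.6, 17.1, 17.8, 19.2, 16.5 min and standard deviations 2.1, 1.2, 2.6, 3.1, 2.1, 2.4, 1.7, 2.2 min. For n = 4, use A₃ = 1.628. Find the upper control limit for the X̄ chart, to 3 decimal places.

X̄̄ = (20.9 + 17.2 + 17.4 + 17.6 + 17.1 + 17.8 + 19.2 + 16.5) / 8 = 17.9625
s̄ = (2.1 + 1.2 + 2.6 + 3.1 + 2.1 + 2.4 + 1.7 + 2.2) / 8 = 2.1750
UCL = X̄̄ + A₃·s̄ = 17.9625 + 1.628 × 2.1750 = 21.5034

21.503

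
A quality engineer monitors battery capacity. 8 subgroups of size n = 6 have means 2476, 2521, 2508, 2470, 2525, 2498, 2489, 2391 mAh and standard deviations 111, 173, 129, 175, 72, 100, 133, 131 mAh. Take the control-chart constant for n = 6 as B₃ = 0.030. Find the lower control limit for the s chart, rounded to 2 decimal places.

3.84

s̄ = (111 + 173 + 129 + 175 + 72 + 100 + 133 + 131) / 8 = 128.0000
LCL_s = B₃·s̄ = 0.030 × 128.0000 = 3.8400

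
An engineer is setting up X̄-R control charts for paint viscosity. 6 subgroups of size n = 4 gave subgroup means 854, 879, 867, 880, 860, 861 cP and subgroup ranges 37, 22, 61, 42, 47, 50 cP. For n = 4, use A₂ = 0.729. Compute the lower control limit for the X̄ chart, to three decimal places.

835.365

X̄̄ = (854 + 879 + 867 + 880 + 860 + 861) / 6 = 5201.0000 / 6 = 866.8333
R̄ = (37 + 22 + 61 + 42 + 47 + 50) / 6 = 259.0000 / 6 = 43.1667
LCL = X̄̄ − A₂·R̄ = 866.8333 − 0.729 × 43.1667 = 835.3648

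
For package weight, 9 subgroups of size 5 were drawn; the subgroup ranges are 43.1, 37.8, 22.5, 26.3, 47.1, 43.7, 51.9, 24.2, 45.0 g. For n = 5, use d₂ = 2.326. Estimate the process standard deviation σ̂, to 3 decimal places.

16.318

R̄ = (43.1 + 37.8 + 22.5 + 26.3 + 47.1 + 43.7 + 51.9 + 24.2 + 45.0) / 9 = 37.9556
σ̂ = R̄ / d₂ = 37.9556 / 2.326 = 16.3180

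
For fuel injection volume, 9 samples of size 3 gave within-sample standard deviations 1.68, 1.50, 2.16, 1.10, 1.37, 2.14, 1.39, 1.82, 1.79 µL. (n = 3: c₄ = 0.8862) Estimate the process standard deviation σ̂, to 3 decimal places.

s̄ = (1.68 + 1.50 + 2.16 + 1.10 + 1.37 + 2.14 + 1.39 + 1.82 + 1.79) / 9 = 1.6611
σ̂ = s̄ / c₄ = 1.6611 / 0.8862 = 1.8744

1.874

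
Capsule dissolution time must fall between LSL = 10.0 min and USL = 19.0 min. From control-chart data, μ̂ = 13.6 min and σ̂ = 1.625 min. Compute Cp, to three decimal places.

0.923

Cp = (USL − LSL) / (6σ̂) = (19.0 − 10.0) / (6 × 1.625) = 9.0000 / 9.7500 = 0.9231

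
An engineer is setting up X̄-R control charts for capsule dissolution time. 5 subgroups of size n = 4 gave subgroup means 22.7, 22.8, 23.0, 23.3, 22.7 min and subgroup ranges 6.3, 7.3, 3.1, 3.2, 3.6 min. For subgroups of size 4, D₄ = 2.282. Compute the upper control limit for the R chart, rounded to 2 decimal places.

R̄ = (6.3 + 7.3 + 3.1 + 3.2 + 3.6) / 5 = 23.5000 / 5 = 4.7000
UCL_R = D₄·R̄ = 2.282 × 4.7000 = 10.7254

10.73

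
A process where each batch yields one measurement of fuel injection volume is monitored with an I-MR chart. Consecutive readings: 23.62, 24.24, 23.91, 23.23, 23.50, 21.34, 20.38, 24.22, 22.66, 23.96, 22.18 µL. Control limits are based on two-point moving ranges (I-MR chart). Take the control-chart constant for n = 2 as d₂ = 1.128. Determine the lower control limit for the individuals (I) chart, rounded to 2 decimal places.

19.43

X̄ = (23.62 + 24.24 + 23.91 + 23.23 + 23.50 + 21.34 + 20.38 + 24.22 + 22.66 + 23.96 + 22.18) / 11 = 23.0218
Moving ranges: 0.62, 0.33, 0.68, 0.27, 2.16, 0.96, 3.84, 1.56, 1.30, 1.78; M̄R̄ = 13.5000 / 10 = 1.3500
LCL = X̄ − 3·M̄R̄/d₂ = 23.0218 − 3 × 1.3500 / 1.128 = 19.4314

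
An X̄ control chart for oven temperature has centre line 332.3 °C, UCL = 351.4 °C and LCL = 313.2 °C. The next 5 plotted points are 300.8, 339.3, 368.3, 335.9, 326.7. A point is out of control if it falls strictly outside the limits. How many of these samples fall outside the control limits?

Compare each point to [313.2, 351.4]: sample 1 = 300.8 < LCL; sample 3 = 368.3 > UCL.

2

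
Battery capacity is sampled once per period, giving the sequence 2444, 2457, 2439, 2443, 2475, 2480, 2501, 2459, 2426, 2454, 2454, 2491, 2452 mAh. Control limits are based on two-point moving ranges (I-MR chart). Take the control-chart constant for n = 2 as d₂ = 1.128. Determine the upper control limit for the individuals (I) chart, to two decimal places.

X̄ = (2444 + 2457 + 2439 + 2443 + 2475 + 2480 + 2501 + 2459 + 2426 + 2454 + 2454 + 2491 + 2452) / 13 = 2459.6154
Moving ranges: 13, 18, 4, 32, 5, 21, 42, 33, 28, 0, 37, 39; M̄R̄ = 272.0000 / 12 = 22.6667
UCL = X̄ + 3·M̄R̄/d₂ = 2459.6154 + 3 × 22.6667 / 1.128 = 2519.8991

2519.90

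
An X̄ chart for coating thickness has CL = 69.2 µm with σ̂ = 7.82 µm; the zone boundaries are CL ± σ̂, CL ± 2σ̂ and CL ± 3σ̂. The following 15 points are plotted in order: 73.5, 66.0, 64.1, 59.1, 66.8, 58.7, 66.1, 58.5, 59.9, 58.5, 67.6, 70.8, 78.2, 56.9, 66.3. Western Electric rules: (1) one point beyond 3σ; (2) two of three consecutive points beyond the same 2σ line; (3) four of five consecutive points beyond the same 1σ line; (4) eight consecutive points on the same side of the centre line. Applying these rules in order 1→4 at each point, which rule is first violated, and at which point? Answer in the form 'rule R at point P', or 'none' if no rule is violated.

Zone of each point (C = within 1σ̂, B = 1σ̂–2σ̂, A = 2σ̂–3σ̂, * = beyond 3σ̂; sign = side of CL): 1:+C, 2:-C, 3:-C, 4:-B, 5:-C, 6:-B, 7:-C, 8:-B, 9:-B, 10:-B, 11:-C, 12:+C, 13:+B, 14:-B, 15:-C
Rule 4 (eight consecutive points on the same side of the centre line) is satisfied at point 9.

rule 4 at point 9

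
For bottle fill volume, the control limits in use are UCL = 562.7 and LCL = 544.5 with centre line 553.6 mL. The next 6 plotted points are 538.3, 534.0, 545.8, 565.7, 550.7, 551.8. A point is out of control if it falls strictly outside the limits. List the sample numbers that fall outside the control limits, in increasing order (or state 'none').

Compare each point to [544.5, 562.7]: sample 1 = 538.3 < LCL; sample 2 = 534.0 < LCL; sample 4 = 565.7 > UCL.

1, 2, 4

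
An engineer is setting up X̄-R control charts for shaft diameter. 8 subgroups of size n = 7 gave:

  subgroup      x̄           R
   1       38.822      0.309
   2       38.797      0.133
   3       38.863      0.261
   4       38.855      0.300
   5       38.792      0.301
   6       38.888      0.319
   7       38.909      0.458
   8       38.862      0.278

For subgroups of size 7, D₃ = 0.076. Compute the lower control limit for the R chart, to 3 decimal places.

0.022

R̄ = (0.309 + 0.133 + 0.261 + 0.300 + 0.301 + 0.319 + 0.458 + 0.278) / 8 = 2.3590 / 8 = 0.2949
LCL_R = D₃·R̄ = 0.076 × 0.2949 = 0.0224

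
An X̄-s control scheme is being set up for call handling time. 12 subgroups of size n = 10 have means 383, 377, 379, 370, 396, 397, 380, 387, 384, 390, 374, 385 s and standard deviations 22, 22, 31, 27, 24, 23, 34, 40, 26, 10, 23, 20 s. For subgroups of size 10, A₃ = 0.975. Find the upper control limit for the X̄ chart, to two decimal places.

X̄̄ = (383 + 377 + 379 + 370 + 396 + 397 + 380 + 387 + 384 + 390 + 374 + 385) / 12 = 383.5000
s̄ = (22 + 22 + 31 + 27 + 24 + 23 + 34 + 40 + 26 + 10 + 23 + 20) / 12 = 25.1667
UCL = X̄̄ + A₃·s̄ = 383.5000 + 0.975 × 25.1667 = 408.0375

408.04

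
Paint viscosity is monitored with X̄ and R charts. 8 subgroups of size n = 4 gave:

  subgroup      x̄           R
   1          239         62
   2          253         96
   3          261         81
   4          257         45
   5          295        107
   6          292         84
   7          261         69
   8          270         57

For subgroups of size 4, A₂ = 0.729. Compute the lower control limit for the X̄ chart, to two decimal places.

211.23

X̄̄ = (239 + 253 + 261 + 257 + 295 + 292 + 261 + 270) / 8 = 2128.0000 / 8 = 266.0000
R̄ = (62 + 96 + 81 + 45 + 107 + 84 + 69 + 57) / 8 = 601.0000 / 8 = 75.1250
LCL = X̄̄ − A₂·R̄ = 266.0000 − 0.729 × 75.1250 = 211.2339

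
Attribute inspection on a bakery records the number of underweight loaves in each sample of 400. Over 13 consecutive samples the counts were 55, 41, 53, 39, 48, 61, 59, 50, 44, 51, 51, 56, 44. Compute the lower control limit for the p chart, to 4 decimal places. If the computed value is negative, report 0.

0.0757

p̄ = Σdᵢ / (k·n) = 652 / (13 × 400) = 0.12538
LCL = p̄ − 3·√(p̄(1−p̄)/n) = 0.12538 − 3 × 0.01656 = 0.07571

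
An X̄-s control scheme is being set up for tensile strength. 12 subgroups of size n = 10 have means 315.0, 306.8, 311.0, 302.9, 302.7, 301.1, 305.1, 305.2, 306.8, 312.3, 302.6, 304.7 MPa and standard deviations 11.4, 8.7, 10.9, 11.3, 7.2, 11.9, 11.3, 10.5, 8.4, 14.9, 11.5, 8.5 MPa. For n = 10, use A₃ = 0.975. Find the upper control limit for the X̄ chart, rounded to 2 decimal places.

X̄̄ = (315.0 + 306.8 + 311.0 + 302.9 + 302.7 + 301.1 + 305.1 + 305.2 + 306.8 + 312.3 + 302.6 + 304.7) / 12 = 306.3500
s̄ = (11.4 + 8.7 + 10.9 + 11.3 + 7.2 + 11.9 + 11.3 + 10.5 + 8.4 + 14.9 + 11.5 + 8.5) / 12 = 10.5417
UCL = X̄̄ + A₃·s̄ = 306.3500 + 0.975 × 10.5417 = 316.6281

316.63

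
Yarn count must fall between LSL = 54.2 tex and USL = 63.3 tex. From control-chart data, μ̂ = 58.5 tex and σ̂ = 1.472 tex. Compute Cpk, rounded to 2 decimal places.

Cpu = (USL − μ̂) / (3σ̂) = (63.3 − 58.5) / (3 × 1.472) = 1.0870; Cpl = (μ̂ − LSL) / (3σ̂) = (58.5 − 54.2) / (3 × 1.472) = 0.9737; Cpk = min(Cpu, Cpl) = 0.9737

0.97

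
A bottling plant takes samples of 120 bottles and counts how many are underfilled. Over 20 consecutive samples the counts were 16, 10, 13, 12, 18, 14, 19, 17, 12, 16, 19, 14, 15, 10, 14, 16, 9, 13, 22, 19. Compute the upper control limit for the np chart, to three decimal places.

p̄ = Σdᵢ / (k·n) = 298 / (20 × 120) = 0.12417
UCL = np̄ + 3·√(np̄(1−p̄)) = 14.9000 + 3 × √(14.9000×0.87583) = 14.9000 + 3 × 3.6125 = 25.7374

25.737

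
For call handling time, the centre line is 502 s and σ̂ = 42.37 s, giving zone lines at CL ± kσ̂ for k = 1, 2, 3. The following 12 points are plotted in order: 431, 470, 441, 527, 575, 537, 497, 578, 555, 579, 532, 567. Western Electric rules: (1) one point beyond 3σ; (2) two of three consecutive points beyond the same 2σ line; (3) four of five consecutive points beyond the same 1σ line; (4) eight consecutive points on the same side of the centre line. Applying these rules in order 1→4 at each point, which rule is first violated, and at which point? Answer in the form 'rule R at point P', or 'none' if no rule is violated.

rule 3 at point 12

Zone of each point (C = within 1σ̂, B = 1σ̂–2σ̂, A = 2σ̂–3σ̂, * = beyond 3σ̂; sign = side of CL): 1:-B, 2:-C, 3:-B, 4:+C, 5:+B, 6:+C, 7:-C, 8:+B, 9:+B, 10:+B, 11:+C, 12:+B
Rule 3 (four of five consecutive points beyond the same 1σ limit) is satisfied at point 12.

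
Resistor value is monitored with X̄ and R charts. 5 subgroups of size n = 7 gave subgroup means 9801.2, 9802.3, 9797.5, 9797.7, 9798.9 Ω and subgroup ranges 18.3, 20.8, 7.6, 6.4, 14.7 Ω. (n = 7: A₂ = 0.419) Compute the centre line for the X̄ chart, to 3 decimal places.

X̄̄ = (9801.2 + 9802.3 + 9797.5 + 9797.7 + 9798.9) / 5 = 48997.6000 / 5 = 9799.5200
CL = X̄̄ = 9799.5200

9799.520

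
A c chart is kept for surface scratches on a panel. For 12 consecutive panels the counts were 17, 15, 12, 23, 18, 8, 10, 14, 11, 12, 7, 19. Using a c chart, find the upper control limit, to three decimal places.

c̄ = (17 + 15 + 12 + 23 + 18 + 8 + 10 + 14 + 11 + 12 + 7 + 19) / 12 = 166 / 12 = 13.8333
UCL = c̄ + 3√c̄ = 13.8333 + 3 × √13.8333 = 13.8333 + 3 × 3.7193 = 24.9913

24.991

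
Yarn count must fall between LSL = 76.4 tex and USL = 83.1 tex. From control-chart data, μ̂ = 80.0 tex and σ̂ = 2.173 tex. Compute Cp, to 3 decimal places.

0.514

Cp = (USL − LSL) / (6σ̂) = (83.1 − 76.4) / (6 × 2.173) = 6.7000 / 13.0380 = 0.5139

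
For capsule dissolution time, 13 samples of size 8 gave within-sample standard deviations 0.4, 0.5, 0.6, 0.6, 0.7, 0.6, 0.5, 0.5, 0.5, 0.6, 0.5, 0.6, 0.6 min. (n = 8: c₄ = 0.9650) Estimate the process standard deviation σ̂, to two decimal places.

0.57

s̄ = (0.4 + 0.5 + 0.6 + 0.6 + 0.7 + 0.6 + 0.5 + 0.5 + 0.5 + 0.6 + 0.5 + 0.6 + 0.6) / 13 = 0.5538
σ̂ = s̄ / c₄ = 0.5538 / 0.9650 = 0.5739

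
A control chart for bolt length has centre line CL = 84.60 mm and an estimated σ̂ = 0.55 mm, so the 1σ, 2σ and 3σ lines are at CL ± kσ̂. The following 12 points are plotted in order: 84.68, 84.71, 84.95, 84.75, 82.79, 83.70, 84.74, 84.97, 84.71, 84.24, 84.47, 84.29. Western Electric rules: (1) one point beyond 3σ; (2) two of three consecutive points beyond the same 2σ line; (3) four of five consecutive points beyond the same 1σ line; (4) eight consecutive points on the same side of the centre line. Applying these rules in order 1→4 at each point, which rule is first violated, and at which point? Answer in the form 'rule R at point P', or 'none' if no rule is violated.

Zone of each point (C = within 1σ̂, B = 1σ̂–2σ̂, A = 2σ̂–3σ̂, * = beyond 3σ̂; sign = side of CL): 1:+C, 2:+C, 3:+C, 4:+C, 5:-*, 6:-B, 7:+C, 8:+C, 9:+C, 10:-C, 11:-C, 12:-C
Rule 1 (one point beyond the 3σ limits) is satisfied at point 5.

rule 1 at point 5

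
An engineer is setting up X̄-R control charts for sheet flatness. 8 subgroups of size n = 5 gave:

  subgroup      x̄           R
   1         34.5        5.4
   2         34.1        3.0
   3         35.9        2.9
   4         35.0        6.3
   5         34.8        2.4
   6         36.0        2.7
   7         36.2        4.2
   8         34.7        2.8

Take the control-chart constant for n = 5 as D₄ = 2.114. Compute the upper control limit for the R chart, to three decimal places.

R̄ = (5.4 + 3.0 + 2.9 + 6.3 + 2.4 + 2.7 + 4.2 + 2.8) / 8 = 29.7000 / 8 = 3.7125
UCL_R = D₄·R̄ = 2.114 × 3.7125 = 7.8482

7.848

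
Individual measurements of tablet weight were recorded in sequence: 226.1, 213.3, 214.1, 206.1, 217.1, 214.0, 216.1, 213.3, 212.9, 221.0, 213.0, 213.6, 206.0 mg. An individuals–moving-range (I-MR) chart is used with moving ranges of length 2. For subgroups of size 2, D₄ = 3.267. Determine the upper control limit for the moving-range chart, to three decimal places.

17.778

Moving ranges: 12.8, 0.8, 8.0, 11.0, 3.1, 2.1, 2.8, 0.4, 8.1, 8.0, 0.6, 7.6; M̄R̄ = 65.3000 / 12 = 5.4417
UCL_MR = D₄·M̄R̄ = 3.267 × 5.4417 = 17.7779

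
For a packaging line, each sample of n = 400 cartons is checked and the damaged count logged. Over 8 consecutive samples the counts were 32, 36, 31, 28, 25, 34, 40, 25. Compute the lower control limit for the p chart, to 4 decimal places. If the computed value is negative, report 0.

p̄ = Σdᵢ / (k·n) = 251 / (8 × 400) = 0.07844
LCL = p̄ − 3·√(p̄(1−p̄)/n) = 0.07844 − 3 × 0.01344 = 0.03811

0.0381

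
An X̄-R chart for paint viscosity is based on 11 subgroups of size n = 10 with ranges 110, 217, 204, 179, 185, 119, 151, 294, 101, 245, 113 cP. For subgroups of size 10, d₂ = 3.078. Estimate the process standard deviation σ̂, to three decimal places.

R̄ = (110 + 217 + 204 + 179 + 185 + 119 + 151 + 294 + 101 + 245 + 113) / 11 = 174.3636
σ̂ = R̄ / d₂ = 174.3636 / 3.078 = 56.6484

56.648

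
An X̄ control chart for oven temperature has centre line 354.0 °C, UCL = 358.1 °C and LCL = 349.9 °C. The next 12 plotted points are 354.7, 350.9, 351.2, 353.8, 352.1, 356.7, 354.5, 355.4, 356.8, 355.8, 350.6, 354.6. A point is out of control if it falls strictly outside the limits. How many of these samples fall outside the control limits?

All 12 points lie within [349.9, 358.1].

0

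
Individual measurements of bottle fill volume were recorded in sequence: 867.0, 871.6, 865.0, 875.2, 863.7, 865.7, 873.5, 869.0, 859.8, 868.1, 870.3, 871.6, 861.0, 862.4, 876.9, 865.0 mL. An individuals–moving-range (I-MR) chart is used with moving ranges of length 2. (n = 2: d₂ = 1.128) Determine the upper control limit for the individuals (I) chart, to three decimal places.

886.763

X̄ = (867.0 + 871.6 + 865.0 + 875.2 + 863.7 + 865.7 + 873.5 + 869.0 + 859.8 + 868.1 + 870.3 + 871.6 + 861.0 + 862.4 + 876.9 + 865.0) / 16 = 867.8625
Moving ranges: 4.6, 6.6, 10.2, 11.5, 2.0, 7.8, 4.5, 9.2, 8.3, 2.2, 1.3, 10.6, 1.4, 14.5, 11.9; M̄R̄ = 106.6000 / 15 = 7.1067
UCL = X̄ + 3·M̄R̄/d₂ = 867.8625 + 3 × 7.1067 / 1.128 = 886.7632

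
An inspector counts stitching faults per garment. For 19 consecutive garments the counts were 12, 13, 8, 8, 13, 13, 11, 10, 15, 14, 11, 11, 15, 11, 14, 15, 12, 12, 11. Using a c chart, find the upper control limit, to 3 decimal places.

c̄ = (12 + 13 + 8 + 8 + 13 + 13 + 11 + 10 + 15 + 14 + 11 + 11 + 15 + 11 + 14 + 15 + 12 + 12 + 11) / 19 = 229 / 19 = 12.0526
UCL = c̄ + 3√c̄ = 12.0526 + 3 × √12.0526 = 12.0526 + 3 × 3.4717 = 22.4677

22.468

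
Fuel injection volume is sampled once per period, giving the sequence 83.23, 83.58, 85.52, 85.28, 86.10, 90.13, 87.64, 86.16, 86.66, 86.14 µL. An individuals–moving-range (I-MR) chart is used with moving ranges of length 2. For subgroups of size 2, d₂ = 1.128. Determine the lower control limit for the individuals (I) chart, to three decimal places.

82.389

X̄ = (83.23 + 83.58 + 85.52 + 85.28 + 86.10 + 90.13 + 87.64 + 86.16 + 86.66 + 86.14) / 10 = 86.0440
Moving ranges: 0.35, 1.94, 0.24, 0.82, 4.03, 2.49, 1.48, 0.50, 0.52; M̄R̄ = 12.3700 / 9 = 1.3744
LCL = X̄ − 3·M̄R̄/d₂ = 86.0440 − 3 × 1.3744 / 1.128 = 82.3886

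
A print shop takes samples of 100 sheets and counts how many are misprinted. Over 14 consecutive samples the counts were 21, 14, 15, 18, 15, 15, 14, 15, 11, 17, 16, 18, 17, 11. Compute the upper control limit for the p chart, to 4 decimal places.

p̄ = Σdᵢ / (k·n) = 217 / (14 × 100) = 0.15500
UCL = p̄ + 3·√(p̄(1−p̄)/n) = 0.15500 + 3 × √(0.15500×0.84500/100) = 0.15500 + 3 × 0.03619 = 0.26357

0.2636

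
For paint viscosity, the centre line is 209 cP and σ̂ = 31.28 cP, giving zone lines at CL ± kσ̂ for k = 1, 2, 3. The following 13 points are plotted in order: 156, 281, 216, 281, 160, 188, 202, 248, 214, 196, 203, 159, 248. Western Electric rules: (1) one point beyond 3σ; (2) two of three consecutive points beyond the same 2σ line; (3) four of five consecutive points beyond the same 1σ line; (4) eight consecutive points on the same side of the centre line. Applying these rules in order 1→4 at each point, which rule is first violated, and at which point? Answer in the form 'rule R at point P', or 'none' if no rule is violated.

rule 2 at point 4

Zone of each point (C = within 1σ̂, B = 1σ̂–2σ̂, A = 2σ̂–3σ̂, * = beyond 3σ̂; sign = side of CL): 1:-B, 2:+A, 3:+C, 4:+A, 5:-B, 6:-C, 7:-C, 8:+B, 9:+C, 10:-C, 11:-C, 12:-B, 13:+B
Rule 2 (two of three consecutive points beyond the same 2σ limit) is satisfied at point 4.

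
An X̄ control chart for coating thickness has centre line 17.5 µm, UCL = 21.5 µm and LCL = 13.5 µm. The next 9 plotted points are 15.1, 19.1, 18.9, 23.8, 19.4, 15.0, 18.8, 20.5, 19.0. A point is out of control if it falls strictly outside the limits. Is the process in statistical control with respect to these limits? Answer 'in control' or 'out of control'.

out of control

Compare each point to [13.5, 21.5]: sample 4 = 23.8 > UCL.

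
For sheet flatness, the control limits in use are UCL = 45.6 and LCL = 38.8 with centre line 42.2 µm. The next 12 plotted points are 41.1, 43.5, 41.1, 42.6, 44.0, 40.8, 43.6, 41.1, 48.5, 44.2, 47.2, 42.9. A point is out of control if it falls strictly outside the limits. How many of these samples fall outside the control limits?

Compare each point to [38.8, 45.6]: sample 9 = 48.5 > UCL; sample 11 = 47.2 > UCL.

2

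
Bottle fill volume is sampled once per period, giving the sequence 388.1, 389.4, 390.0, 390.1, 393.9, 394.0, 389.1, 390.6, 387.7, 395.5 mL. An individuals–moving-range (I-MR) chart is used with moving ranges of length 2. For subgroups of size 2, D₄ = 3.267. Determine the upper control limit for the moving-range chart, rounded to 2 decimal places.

Moving ranges: 1.3, 0.6, 0.1, 3.8, 0.1, 4.9, 1.5, 2.9, 7.8; M̄R̄ = 23.0000 / 9 = 2.5556
UCL_MR = D₄·M̄R̄ = 3.267 × 2.5556 = 8.3490

8.35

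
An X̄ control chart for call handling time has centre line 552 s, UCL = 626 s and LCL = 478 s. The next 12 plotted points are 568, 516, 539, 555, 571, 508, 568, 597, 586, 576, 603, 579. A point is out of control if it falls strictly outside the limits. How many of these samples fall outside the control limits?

0

All 12 points lie within [478, 626].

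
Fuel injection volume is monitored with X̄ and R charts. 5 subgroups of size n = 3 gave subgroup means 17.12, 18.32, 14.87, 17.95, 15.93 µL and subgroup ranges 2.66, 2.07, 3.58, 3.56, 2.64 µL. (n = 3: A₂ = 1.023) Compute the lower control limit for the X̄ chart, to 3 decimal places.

13.869

X̄̄ = (17.12 + 18.32 + 14.87 + 17.95 + 15.93) / 5 = 84.1900 / 5 = 16.8380
R̄ = (2.66 + 2.07 + 3.58 + 3.56 + 2.64) / 5 = 14.5100 / 5 = 2.9020
LCL = X̄̄ − A₂·R̄ = 16.8380 − 1.023 × 2.9020 = 13.8693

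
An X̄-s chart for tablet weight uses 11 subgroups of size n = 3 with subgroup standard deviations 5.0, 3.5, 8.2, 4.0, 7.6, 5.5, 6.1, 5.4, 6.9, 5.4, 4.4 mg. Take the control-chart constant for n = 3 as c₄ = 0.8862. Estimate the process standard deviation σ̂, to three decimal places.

s̄ = (5.0 + 3.5 + 8.2 + 4.0 + 7.6 + 5.5 + 6.1 + 5.4 + 6.9 + 5.4 + 4.4) / 11 = 5.6364
σ̂ = s̄ / c₄ = 5.6364 / 0.8862 = 6.3601

6.360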